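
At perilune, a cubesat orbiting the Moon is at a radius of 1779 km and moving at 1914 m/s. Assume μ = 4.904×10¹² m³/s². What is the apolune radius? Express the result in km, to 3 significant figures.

r_p = 1.779×10⁶ m.
Specific energy ε = v²/2 − μ/r = -9.249×10⁵ J/kg, so a = −μ/(2ε) = 2.651×10⁶ m.
The apsides satisfy r_p + r_a = 2a, so the apolune radius is 2a − r_p = 3.523×10⁶ m = 3523.2 km.

apolune radius ≈ 3520 km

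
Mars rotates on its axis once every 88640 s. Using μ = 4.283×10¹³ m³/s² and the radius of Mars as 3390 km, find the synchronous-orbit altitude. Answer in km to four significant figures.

A synchronous orbit has period T, so by Kepler's third law a = (μT²/4π²)^(1/3).
μT²/4π² = 4.283×10¹³ × (8.864×10⁴)² / 39.48 = 8.524×10²¹ m³.
a = 2.043×10⁷ m = 20428 km.
Altitude h = a − R = 20428 − 3390 = 17038 km.

h_sync ≈ 17040 km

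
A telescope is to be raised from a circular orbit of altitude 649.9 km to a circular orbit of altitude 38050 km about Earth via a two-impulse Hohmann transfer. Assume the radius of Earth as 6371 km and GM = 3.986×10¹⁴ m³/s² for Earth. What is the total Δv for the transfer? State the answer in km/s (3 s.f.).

r₁ = 6371 + 649.9 = 7020.9 km = 7.0209×10⁶ m.
r₂ = 6371 + 38050 = 44421 km = 4.4421×10⁷ m.
Transfer ellipse a_t = (r₁ + r₂)/2 = 2.572×10⁷ m.
At r₁: circular v_c1 = √(μ/r₁) = 7535 m/s; transfer-perigee v_p = √[μ(2/r₁ − 1/a_t)] = 9902 m/s.
Δv₁ = v_p − v_c1 = 2367 m/s.
At r₂: circular v_c2 = √(μ/r₂) = 2996 m/s; transfer-apogee v_a = √[μ(2/r₂ − 1/a_t)] = 1565 m/s.
Δv₂ = v_c2 − v_a = 1430 m/s.
Total Δv = Δv₁ + Δv₂ = 3798 m/s = 3.798 km/s.

Δv_total ≈ 3.80 km/s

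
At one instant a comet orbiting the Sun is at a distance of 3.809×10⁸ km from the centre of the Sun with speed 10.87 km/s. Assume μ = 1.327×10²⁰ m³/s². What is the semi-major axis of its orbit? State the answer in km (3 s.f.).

a ≈ 2.29×10⁸ km

r = 3.809×10¹¹ m.
Specific orbital energy ε = v²/2 − μ/r = (10870)²/2 − 1.327×10²⁰/3.809×10¹¹ = -2.893×10⁸ J/kg.
Since ε = −μ/(2a), a = −μ/(2ε) = 2.293×10¹¹ m = 2.2934×10⁸ km.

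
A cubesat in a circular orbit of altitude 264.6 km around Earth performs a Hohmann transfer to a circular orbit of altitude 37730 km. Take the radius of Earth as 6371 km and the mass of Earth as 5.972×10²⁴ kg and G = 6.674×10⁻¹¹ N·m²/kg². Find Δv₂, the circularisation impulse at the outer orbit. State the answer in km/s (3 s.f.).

Δv ≈ 1.47 km/s

μ = GM = 6.674×10⁻¹¹ × 5.972×10²⁴ = 3.986×10¹⁴ m³/s².
r₁ = 6371 + 264.6 = 6635.6 km = 6.6356×10⁶ m.
r₂ = 6371 + 37730 = 44101 km = 4.4101×10⁷ m.
Transfer ellipse a_t = (r₁ + r₂)/2 = 2.537×10⁷ m.
At r₁: circular v_c1 = √(μ/r₁) = 7750 m/s; transfer-perigee v_p = √[μ(2/r₁ − 1/a_t)] = 10220 m/s.
At r₂: circular v_c2 = √(μ/r₂) = 3006 m/s; transfer-apogee v_a = √[μ(2/r₂ − 1/a_t)] = 1538 m/s.
Δv₂ = v_c2 − v_a = 1469 m/s.
= 1.469 km/s.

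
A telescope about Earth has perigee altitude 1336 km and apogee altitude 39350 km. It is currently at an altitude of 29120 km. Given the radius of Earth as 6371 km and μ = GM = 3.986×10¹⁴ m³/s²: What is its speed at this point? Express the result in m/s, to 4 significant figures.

r_p = 6371 + 1336 = 7707.0 km = 7.7070×10⁶ m.
r_a = 6371 + 39350 = 45721 km = 4.5721×10⁷ m.
r = 6371 + 29120 = 35491 km = 3.549×10⁷ m.
Semi-major axis a = (r_p + r_a)/2 = 26714 km = 2.671×10⁷ m.
Vis-viva: v² = μ(2/r − 1/a) = 3.986×10¹⁴ × (5.635×10⁻⁸ − 3.743×10⁻⁸) = 7.541×10⁶ m²/s².
v = 2746 m/s.

v ≈ 2746 m/s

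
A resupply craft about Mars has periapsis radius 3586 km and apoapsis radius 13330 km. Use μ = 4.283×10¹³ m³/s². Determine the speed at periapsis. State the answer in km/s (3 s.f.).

v ≈ 4.34 km/s

Semi-major axis a = (r_p + r_a)/2 = 8458.0 km = 8.458×10⁶ m.
Vis-viva: v² = μ(2/r − 1/a) = 4.283×10¹³ × (5.577×10⁻⁷ − 1.182×10⁻⁷) = 1.882×10⁷ m²/s².
v = 4339 m/s = 4.339 km/s.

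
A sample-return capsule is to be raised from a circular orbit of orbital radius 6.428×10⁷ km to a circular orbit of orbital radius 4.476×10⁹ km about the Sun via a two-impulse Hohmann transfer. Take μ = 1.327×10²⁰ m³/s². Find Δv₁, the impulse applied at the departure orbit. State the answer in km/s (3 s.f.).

r₁ = 6.428×10⁷ km = 6.428×10¹⁰ m.
r₂ = 4.476×10⁹ km = 4.476×10¹² m.
Transfer ellipse a_t = (r₁ + r₂)/2 = 2.270×10¹² m.
At r₁: circular v_c1 = √(μ/r₁) = 45440 m/s; transfer-perihelion v_p = √[μ(2/r₁ − 1/a_t)] = 63800 m/s.
Δv₁ = v_p − v_c1 = 18360 m/s.
= 18.36 km/s.

Δv ≈ 18.4 km/s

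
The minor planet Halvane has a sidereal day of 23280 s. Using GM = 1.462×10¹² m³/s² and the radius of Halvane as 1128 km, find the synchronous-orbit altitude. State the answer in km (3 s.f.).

A synchronous orbit has period T, so by Kepler's third law a = (μT²/4π²)^(1/3).
μT²/4π² = 1.462×10¹² × (2.328×10⁴)² / 39.48 = 2.007×10¹⁹ m³.
a = 2.718×10⁶ m = 2717.6 km.
Altitude h = a − R = 2717.6 − 1128 = 1589.6 km.

h_sync ≈ 1590 km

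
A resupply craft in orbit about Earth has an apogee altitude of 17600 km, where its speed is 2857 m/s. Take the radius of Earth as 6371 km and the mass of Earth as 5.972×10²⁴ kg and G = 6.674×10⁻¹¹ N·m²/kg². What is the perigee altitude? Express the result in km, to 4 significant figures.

μ = GM = 6.674×10⁻¹¹ × 5.972×10²⁴ = 3.986×10¹⁴ m³/s².
r_a = 6371 + 17600 = 23971 km = 2.397×10⁷ m.
Specific energy ε = v²/2 − μ/r = -1.255×10⁷ J/kg, so a = −μ/(2ε) = 1.588×10⁷ m.
The apsides satisfy r_p + r_a = 2a, so the perigee radius is 2a − r_a = 7.798×10⁶ m = 7797.8 km.
Perigee altitude = 7797.8 − 6371 = 1426.8 km.

perigee altitude ≈ 1427 km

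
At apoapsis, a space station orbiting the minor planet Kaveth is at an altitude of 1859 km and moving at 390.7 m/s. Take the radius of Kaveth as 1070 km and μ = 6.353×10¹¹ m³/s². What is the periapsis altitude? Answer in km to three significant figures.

periapsis altitude ≈ 520 km

r_a = 1070 + 1859 = 2929.0 km = 2.929×10⁶ m.
Specific energy ε = v²/2 − μ/r = -1.406×10⁵ J/kg, so a = −μ/(2ε) = 2.260×10⁶ m.
The apsides satisfy r_p + r_a = 2a, so the periapsis radius is 2a − r_a = 1.590×10⁶ m = 1590.2 km.
Periapsis altitude = 1590.2 − 1070 = 520.24 km.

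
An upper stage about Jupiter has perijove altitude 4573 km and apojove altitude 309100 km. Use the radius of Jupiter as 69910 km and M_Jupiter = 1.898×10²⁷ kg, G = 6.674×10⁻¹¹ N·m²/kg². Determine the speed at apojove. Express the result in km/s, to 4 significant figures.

v ≈ 10.48 km/s

μ = GM = 6.674×10⁻¹¹ × 1.898×10²⁷ = 1.267×10¹⁷ m³/s².
r_p = 69910 + 4573 = 74483 km = 7.4483×10⁷ m.
r_a = 69910 + 309100 = 379010 km = 3.7901×10⁸ m.
Semi-major axis a = (r_p + r_a)/2 = 2.2675×10⁵ km = 2.267×10⁸ m.
Vis-viva: v² = μ(2/r − 1/a) = 1.267×10¹⁷ × (5.277×10⁻⁹ − 4.410×10⁻⁹) = 1.098×10⁸ m²/s².
v = 10480 m/s = 10.48 km/s.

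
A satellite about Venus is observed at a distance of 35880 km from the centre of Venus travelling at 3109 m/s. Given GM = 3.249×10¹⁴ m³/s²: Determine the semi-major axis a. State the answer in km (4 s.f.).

r = 3.588×10⁷ m.
Specific orbital energy ε = v²/2 − μ/r = (3109)²/2 − 3.249×10¹⁴/3.588×10⁷ = -4.222×10⁶ J/kg.
Since ε = −μ/(2a), a = −μ/(2ε) = 3.847×10⁷ m = 38475 km.

a ≈ 38470 km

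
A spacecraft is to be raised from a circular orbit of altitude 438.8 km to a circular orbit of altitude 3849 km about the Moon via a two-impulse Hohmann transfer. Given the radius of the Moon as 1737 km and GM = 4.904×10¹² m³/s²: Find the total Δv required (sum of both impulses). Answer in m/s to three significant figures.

Δv_total ≈ 535 m/s

r₁ = 1737 + 438.8 = 2175.8 km = 2.1758×10⁶ m.
r₂ = 1737 + 3849 = 5586.0 km = 5.5860×10⁶ m.
Transfer ellipse a_t = (r₁ + r₂)/2 = 3.881×10⁶ m.
At r₁: circular v_c1 = √(μ/r₁) = 1501 m/s; transfer-perilune v_p = √[μ(2/r₁ − 1/a_t)] = 1801 m/s.
Δv₁ = v_p − v_c1 = 299.9 m/s.
At r₂: circular v_c2 = √(μ/r₂) = 937.0 m/s; transfer-apolune v_a = √[μ(2/r₂ − 1/a_t)] = 701.6 m/s.
Δv₂ = v_c2 − v_a = 235.4 m/s.
Total Δv = Δv₁ + Δv₂ = 535.3 m/s.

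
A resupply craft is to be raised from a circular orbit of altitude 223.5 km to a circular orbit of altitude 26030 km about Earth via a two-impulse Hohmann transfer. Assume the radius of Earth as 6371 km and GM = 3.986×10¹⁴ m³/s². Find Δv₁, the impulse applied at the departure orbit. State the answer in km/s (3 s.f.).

Δv ≈ 2.25 km/s

r₁ = 6371 + 223.5 = 6594.5 km = 6.5945×10⁶ m.
r₂ = 6371 + 26030 = 32401 km = 3.2401×10⁷ m.
Transfer ellipse a_t = (r₁ + r₂)/2 = 1.950×10⁷ m.
At r₁: circular v_c1 = √(μ/r₁) = 7775 m/s; transfer-perigee v_p = √[μ(2/r₁ − 1/a_t)] = 10020 m/s.
Δv₁ = v_p − v_c1 = 2248 m/s.
= 2.248 km/s.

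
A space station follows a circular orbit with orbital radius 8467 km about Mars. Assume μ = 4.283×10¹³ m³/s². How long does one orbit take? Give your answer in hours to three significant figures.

T ≈ 6.57 hours

r = 8467 km = 8.467×10⁶ m.
Kepler's third law: T = 2π√(r³/μ) = 2π√((8.467×10⁶)³ / 4.283×10¹³).
r³/μ = 1.417×10⁷ s², so T = 2π × 3.765×10³ = 2.365×10⁴ s.
Converting: 2.365×10⁴ s ÷ 3600 = 6.570 hours.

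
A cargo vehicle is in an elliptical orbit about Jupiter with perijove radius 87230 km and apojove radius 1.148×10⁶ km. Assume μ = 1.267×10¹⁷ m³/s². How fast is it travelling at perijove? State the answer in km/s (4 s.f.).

v ≈ 51.96 km/s

Semi-major axis a = (r_p + r_a)/2 = 6.1762×10⁵ km = 6.176×10⁸ m.
Vis-viva: v² = μ(2/r − 1/a) = 1.267×10¹⁷ × (2.293×10⁻⁸ − 1.619×10⁻⁹) = 2.700×10⁹ m²/s².
v = 51960 m/s = 51.96 km/s.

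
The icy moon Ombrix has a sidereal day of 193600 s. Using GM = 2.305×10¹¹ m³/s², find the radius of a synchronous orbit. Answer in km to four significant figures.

A synchronous orbit has period T, so by Kepler's third law a = (μT²/4π²)^(1/3).
μT²/4π² = 2.305×10¹¹ × (1.936×10⁵)² / 39.48 = 2.188×10²⁰ m³.
a = 6.026×10⁶ m = 6026.2 km.

r_sync ≈ 6026 km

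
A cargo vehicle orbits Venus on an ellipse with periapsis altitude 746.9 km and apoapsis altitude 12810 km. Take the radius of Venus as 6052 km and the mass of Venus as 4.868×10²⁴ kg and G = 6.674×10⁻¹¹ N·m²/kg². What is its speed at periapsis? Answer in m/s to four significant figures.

v ≈ 8382 m/s

μ = GM = 6.674×10⁻¹¹ × 4.868×10²⁴ = 3.249×10¹⁴ m³/s².
r_p = 6052 + 746.9 = 6798.9 km = 6.7989×10⁶ m.
r_a = 6052 + 12810 = 18862 km = 1.8862×10⁷ m.
Semi-major axis a = (r_p + r_a)/2 = 12830 km = 1.283×10⁷ m.
Vis-viva: v² = μ(2/r − 1/a) = 3.249×10¹⁴ × (2.942×10⁻⁷ − 7.794×10⁻⁸) = 7.025×10⁷ m²/s².
v = 8382 m/s.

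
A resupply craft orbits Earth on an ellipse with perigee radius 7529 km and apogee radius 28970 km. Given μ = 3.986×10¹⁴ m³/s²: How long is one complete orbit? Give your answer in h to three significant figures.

Semi-major axis a = (r_p + r_a)/2 = (7529.0 + 28970)/2 = 18250 km = 1.825×10⁷ m.
By Kepler's third law T = 2π√(a³/μ) = 2π × 3.905×10³ = 2.454×10⁴ s.
= 6.815 h.

T ≈ 6.82 h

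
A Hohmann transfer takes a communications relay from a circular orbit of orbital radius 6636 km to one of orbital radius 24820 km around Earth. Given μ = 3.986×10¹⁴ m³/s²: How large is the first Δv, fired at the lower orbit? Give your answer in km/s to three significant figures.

Δv ≈ 1.99 km/s

r₁ = 6636 km = 6.636×10⁶ m.
r₂ = 24820 km = 2.482×10⁷ m.
Transfer ellipse a_t = (r₁ + r₂)/2 = 1.573×10⁷ m.
At r₁: circular v_c1 = √(μ/r₁) = 7750 m/s; transfer-perigee v_p = √[μ(2/r₁ − 1/a_t)] = 9736 m/s.
Δv₁ = v_p − v_c1 = 1986 m/s.
= 1.986 km/s.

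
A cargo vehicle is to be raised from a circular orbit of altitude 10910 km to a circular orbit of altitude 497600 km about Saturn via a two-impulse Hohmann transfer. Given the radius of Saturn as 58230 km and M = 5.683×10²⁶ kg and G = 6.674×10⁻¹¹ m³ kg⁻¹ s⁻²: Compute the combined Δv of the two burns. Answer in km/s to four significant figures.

μ = GM = 6.674×10⁻¹¹ × 5.683×10²⁶ = 3.793×10¹⁶ m³/s².
r₁ = 58230 + 10910 = 69140 km = 6.9140×10⁷ m.
r₂ = 58230 + 497600 = 555830 km = 5.5583×10⁸ m.
Transfer ellipse a_t = (r₁ + r₂)/2 = 3.125×10⁸ m.
At r₁: circular v_c1 = √(μ/r₁) = 23420 m/s; transfer-perikrone v_p = √[μ(2/r₁ − 1/a_t)] = 31240 m/s.
Δv₁ = v_p − v_c1 = 7816 m/s.
At r₂: circular v_c2 = √(μ/r₂) = 8261 m/s; transfer-apokrone v_a = √[μ(2/r₂ − 1/a_t)] = 3886 m/s.
Δv₂ = v_c2 − v_a = 4375 m/s.
Total Δv = Δv₁ + Δv₂ = 12190 m/s = 12.19 km/s.

Δv_total ≈ 12.19 km/s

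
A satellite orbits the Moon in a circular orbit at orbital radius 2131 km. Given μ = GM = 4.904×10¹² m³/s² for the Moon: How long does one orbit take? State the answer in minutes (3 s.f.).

r = 2131 km = 2.131×10⁶ m.
Kepler's third law: T = 2π√(r³/μ) = 2π√((2.131×10⁶)³ / 4.904×10¹²).
r³/μ = 1.973×10⁶ s², so T = 2π × 1.405×10³ = 8.826×10³ s.
Converting: 8.826×10³ s ÷ 60.00 = 147.1 minutes.

T ≈ 147 minutes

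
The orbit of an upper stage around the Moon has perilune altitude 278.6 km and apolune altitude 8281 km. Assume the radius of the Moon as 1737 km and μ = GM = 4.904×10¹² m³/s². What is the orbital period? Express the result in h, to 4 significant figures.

T ≈ 11.63 h

r_p = 1737 + 278.6 = 2015.6 km = 2.0156×10⁶ m.
r_a = 1737 + 8281 = 10018 km = 1.0018×10⁷ m.
Semi-major axis a = (r_p + r_a)/2 = (2015.6 + 10018)/2 = 6016.8 km = 6.017×10⁶ m.
By Kepler's third law T = 2π√(a³/μ) = 2π × 6.665×10³ = 4.187×10⁴ s.
= 11.63 h.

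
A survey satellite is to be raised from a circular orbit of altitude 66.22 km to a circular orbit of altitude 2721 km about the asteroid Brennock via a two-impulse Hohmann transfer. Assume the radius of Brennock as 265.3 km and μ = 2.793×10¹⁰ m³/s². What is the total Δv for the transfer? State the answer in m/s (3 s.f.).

r₁ = 265.3 + 66.22 = 331.52 km = 3.3152×10⁵ m.
r₂ = 265.3 + 2721 = 2986.3 km = 2.9863×10⁶ m.
Transfer ellipse a_t = (r₁ + r₂)/2 = 1.659×10⁶ m.
At r₁: circular v_c1 = √(μ/r₁) = 290.3 m/s; transfer-periapsis v_p = √[μ(2/r₁ − 1/a_t)] = 389.4 m/s.
Δv₁ = v_p − v_c1 = 99.18 m/s.
At r₂: circular v_c2 = √(μ/r₂) = 96.71 m/s; transfer-apoapsis v_a = √[μ(2/r₂ − 1/a_t)] = 43.23 m/s.
Δv₂ = v_c2 − v_a = 53.48 m/s.
Total Δv = Δv₁ + Δv₂ = 152.7 m/s.

Δv_total ≈ 153 m/s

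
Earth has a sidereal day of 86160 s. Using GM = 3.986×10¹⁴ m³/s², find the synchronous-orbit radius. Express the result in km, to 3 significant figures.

r_sync ≈ 42200 km

A synchronous orbit has period T, so by Kepler's third law a = (μT²/4π²)^(1/3).
μT²/4π² = 3.986×10¹⁴ × (8.616×10⁴)² / 39.48 = 7.495×10²² m³.
a = 4.216×10⁷ m = 42163 km.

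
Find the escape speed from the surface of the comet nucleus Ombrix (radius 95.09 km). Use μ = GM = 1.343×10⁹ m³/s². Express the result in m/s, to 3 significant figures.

r = R = 9.509×10⁴ m.
Escape speed v_esc = √(2μ/r) = √(2 × 1.343×10⁹ / 9.509×10⁴) = √(2.825×10⁴) = 168.1 m/s.

v_esc ≈ 168 m/s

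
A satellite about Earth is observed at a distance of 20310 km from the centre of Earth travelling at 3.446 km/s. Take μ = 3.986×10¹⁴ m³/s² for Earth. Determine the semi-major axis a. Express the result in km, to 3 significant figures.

a ≈ 14600 km

r = 2.031×10⁷ m.
Vis-viva rearranged: 1/a = 2/r − v²/μ = 9.847×10⁻⁸ − 2.979×10⁻⁸ = 6.868×10⁻⁸ m⁻¹.
a = 1.456×10⁷ m = 14560 km.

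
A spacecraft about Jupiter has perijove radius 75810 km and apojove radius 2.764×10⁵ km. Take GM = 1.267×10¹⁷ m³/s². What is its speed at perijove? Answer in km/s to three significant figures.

Semi-major axis a = (r_p + r_a)/2 = 1.7610×10⁵ km = 1.761×10⁸ m.
Vis-viva: v² = μ(2/r − 1/a) = 1.267×10¹⁷ × (2.638×10⁻⁸ − 5.678×10⁻⁹) = 2.623×10⁹ m²/s².
v = 51220 m/s = 51.22 km/s.

v ≈ 51.2 km/s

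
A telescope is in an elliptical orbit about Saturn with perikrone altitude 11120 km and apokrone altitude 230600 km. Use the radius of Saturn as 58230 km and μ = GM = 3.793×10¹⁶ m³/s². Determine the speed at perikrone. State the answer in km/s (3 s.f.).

v ≈ 29.7 km/s

r_p = 58230 + 11120 = 69350 km = 6.9350×10⁷ m.
r_a = 58230 + 230600 = 288830 km = 2.8883×10⁸ m.
Semi-major axis a = (r_p + r_a)/2 = 1.7909×10⁵ km = 1.791×10⁸ m.
Vis-viva: v² = μ(2/r − 1/a) = 3.793×10¹⁶ × (2.884×10⁻⁸ − 5.584×10⁻⁹) = 8.821×10⁸ m²/s².
v = 29700 m/s = 29.70 km/s.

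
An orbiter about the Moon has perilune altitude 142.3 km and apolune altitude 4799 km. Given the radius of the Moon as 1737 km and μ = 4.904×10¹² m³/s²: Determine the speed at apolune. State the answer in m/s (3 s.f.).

v ≈ 579 m/s

r_p = 1737 + 142.3 = 1879.3 km = 1.8793×10⁶ m.
r_a = 1737 + 4799 = 6536.0 km = 6.5360×10⁶ m.
Semi-major axis a = (r_p + r_a)/2 = 4207.6 km = 4.208×10⁶ m.
Vis-viva: v² = μ(2/r − 1/a) = 4.904×10¹² × (3.060×10⁻⁷ − 2.377×10⁻⁷) = 3.351×10⁵ m²/s².
v = 578.9 m/s.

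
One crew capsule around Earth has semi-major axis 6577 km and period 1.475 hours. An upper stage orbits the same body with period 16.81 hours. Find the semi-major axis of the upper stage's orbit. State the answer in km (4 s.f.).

Kepler's third law: a³ ∝ T², so a₂ = a₁ (T₂/T₁)^(2/3).
T₂/T₁ = 11.40, (T₂/T₁)^(2/3) = 5.064.
a₂ = 6577 × 5.064 = 33310 km.

a₂ ≈ 33310 km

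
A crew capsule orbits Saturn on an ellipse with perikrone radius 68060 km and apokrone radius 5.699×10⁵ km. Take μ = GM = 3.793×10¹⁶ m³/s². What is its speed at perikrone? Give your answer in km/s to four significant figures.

Semi-major axis a = (r_p + r_a)/2 = 3.1898×10⁵ km = 3.190×10⁸ m.
Vis-viva: v² = μ(2/r − 1/a) = 3.793×10¹⁶ × (2.939×10⁻⁸ − 3.135×10⁻⁹) = 9.957×10⁸ m²/s².
v = 31550 m/s = 31.55 km/s.

v ≈ 31.55 km/s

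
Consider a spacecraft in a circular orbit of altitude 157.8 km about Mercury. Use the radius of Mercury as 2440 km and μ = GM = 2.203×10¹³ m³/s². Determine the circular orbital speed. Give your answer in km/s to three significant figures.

r = 2440 + 157.8 = 2597.8 km = 2.5978×10⁶ m.
For a circular orbit v = √(μ/r) = √(2.203×10¹³ / 2.598×10⁶) = √(8.480×10⁶) = 2912 m/s.
That is 2.912 km/s.

v ≈ 2.91 km/s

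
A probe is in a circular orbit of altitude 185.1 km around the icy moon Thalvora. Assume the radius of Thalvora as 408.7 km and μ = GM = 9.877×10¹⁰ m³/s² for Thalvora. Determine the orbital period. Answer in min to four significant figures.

r = 408.7 + 185.1 = 593.80 km = 5.9380×10⁵ m.
Kepler's third law: T = 2π√(r³/μ) = 2π√((5.938×10⁵)³ / 9.877×10¹⁰).
r³/μ = 2.120×10⁶ s², so T = 2π × 1.456×10³ = 9.148×10³ s.
Converting: 9.148×10³ s ÷ 60.00 = 152.5 min.

T ≈ 152.5 min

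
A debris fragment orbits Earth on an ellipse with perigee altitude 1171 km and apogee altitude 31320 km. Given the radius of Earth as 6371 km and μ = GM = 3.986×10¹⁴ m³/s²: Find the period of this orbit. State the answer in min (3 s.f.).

T ≈ 564 min

r_p = 6371 + 1171 = 7542.0 km = 7.5420×10⁶ m.
r_a = 6371 + 31320 = 37691 km = 3.7691×10⁷ m.
Semi-major axis a = (r_p + r_a)/2 = (7542.0 + 37691)/2 = 22616 km = 2.262×10⁷ m.
By Kepler's third law T = 2π√(a³/μ) = 2π × 5.387×10³ = 3.385×10⁴ s.
= 564.2 min.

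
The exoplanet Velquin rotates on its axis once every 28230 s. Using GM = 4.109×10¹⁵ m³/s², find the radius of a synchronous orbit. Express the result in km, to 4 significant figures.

r_sync ≈ 43610 km

A synchronous orbit has period T, so by Kepler's third law a = (μT²/4π²)^(1/3).
μT²/4π² = 4.109×10¹⁵ × (2.823×10⁴)² / 39.48 = 8.295×10²² m³.
a = 4.361×10⁷ m = 43611 km.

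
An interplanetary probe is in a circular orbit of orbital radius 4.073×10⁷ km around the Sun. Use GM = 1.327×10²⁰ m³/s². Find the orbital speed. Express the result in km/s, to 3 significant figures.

v ≈ 57.1 km/s

r = 4.073×10⁷ km = 4.073×10¹⁰ m.
For a circular orbit v = √(μ/r) = √(1.327×10²⁰ / 4.073×10¹⁰) = √(3.258×10⁹) = 57080 m/s.
That is 57.08 km/s.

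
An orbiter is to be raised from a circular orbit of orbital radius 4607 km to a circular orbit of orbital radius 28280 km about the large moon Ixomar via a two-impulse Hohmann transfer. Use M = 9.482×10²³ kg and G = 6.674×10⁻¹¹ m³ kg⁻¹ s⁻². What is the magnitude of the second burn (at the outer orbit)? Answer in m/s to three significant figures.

μ = GM = 6.674×10⁻¹¹ × 9.482×10²³ = 6.328×10¹³ m³/s².
r₁ = 4607 km = 4.607×10⁶ m.
r₂ = 28280 km = 2.828×10⁷ m.
Transfer ellipse a_t = (r₁ + r₂)/2 = 1.644×10⁷ m.
At r₁: circular v_c1 = √(μ/r₁) = 3706 m/s; transfer-periapsis v_p = √[μ(2/r₁ − 1/a_t)] = 4860 m/s.
At r₂: circular v_c2 = √(μ/r₂) = 1496 m/s; transfer-apoapsis v_a = √[μ(2/r₂ − 1/a_t)] = 791.8 m/s.
Δv₂ = v_c2 − v_a = 704.1 m/s.

Δv ≈ 704 m/s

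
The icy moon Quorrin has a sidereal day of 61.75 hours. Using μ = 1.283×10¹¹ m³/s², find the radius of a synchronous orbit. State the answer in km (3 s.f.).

r_sync ≈ 5440 km

T = 61.75 hours = 2.223×10⁵ s.
A synchronous orbit has period T, so by Kepler's third law a = (μT²/4π²)^(1/3).
μT²/4π² = 1.283×10¹¹ × (2.223×10⁵)² / 39.48 = 1.606×10²⁰ m³.
a = 5.436×10⁶ m = 5435.6 km.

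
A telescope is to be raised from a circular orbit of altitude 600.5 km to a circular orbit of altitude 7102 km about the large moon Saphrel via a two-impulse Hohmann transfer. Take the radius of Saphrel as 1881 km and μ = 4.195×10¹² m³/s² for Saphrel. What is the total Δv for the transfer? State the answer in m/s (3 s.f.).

r₁ = 1881 + 600.5 = 2481.5 km = 2.4815×10⁶ m.
r₂ = 1881 + 7102 = 8983.0 km = 8.9830×10⁶ m.
Transfer ellipse a_t = (r₁ + r₂)/2 = 5.732×10⁶ m.
At r₁: circular v_c1 = √(μ/r₁) = 1300 m/s; transfer-periapsis v_p = √[μ(2/r₁ − 1/a_t)] = 1628 m/s.
Δv₁ = v_p − v_c1 = 327.4 m/s.
At r₂: circular v_c2 = √(μ/r₂) = 683.4 m/s; transfer-apoapsis v_a = √[μ(2/r₂ − 1/a_t)] = 449.6 m/s.
Δv₂ = v_c2 − v_a = 233.7 m/s.
Total Δv = Δv₁ + Δv₂ = 561.2 m/s.

Δv_total ≈ 561 m/s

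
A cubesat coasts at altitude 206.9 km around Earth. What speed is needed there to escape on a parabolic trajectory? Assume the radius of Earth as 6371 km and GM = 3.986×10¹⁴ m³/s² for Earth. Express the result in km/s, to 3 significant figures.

r = 6371 + 206.9 = 6577.9 km = 6.5779×10⁶ m.
Escape speed v_esc = √(2μ/r) = √(2 × 3.986×10¹⁴ / 6.578×10⁶) = √(1.212×10⁸) = 11010 m/s.
= 11.01 km/s.

v_esc ≈ 11.0 km/s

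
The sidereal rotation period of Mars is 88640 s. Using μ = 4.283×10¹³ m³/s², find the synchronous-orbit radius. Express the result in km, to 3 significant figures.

A synchronous orbit has period T, so by Kepler's third law a = (μT²/4π²)^(1/3).
μT²/4π² = 4.283×10¹³ × (8.864×10⁴)² / 39.48 = 8.524×10²¹ m³.
a = 2.043×10⁷ m = 20428 km.

r_sync ≈ 20400 km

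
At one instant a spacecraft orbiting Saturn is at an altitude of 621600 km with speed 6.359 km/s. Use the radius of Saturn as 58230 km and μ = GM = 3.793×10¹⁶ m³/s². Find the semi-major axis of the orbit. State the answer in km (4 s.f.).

a ≈ 5.331×10⁵ km

r = 58230 + 621600 = 6.7983×10⁵ km = 6.798×10⁸ m.
Specific orbital energy ε = v²/2 − μ/r = (6359)²/2 − 3.793×10¹⁶/6.798×10⁸ = -3.557×10⁷ J/kg.
Since ε = −μ/(2a), a = −μ/(2ε) = 5.331×10⁸ m = 5.3310×10⁵ km.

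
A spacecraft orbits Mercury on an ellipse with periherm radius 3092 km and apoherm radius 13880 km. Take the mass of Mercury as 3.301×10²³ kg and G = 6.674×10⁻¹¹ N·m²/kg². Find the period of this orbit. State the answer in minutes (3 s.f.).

μ = GM = 6.674×10⁻¹¹ × 3.301×10²³ = 2.203×10¹³ m³/s².
Semi-major axis a = (r_p + r_a)/2 = (3092.0 + 13880)/2 = 8486.0 km = 8.486×10⁶ m.
By Kepler's third law T = 2π√(a³/μ) = 2π × 5.267×10³ = 3.309×10⁴ s.
= 551.5 minutes.

T ≈ 552 minutes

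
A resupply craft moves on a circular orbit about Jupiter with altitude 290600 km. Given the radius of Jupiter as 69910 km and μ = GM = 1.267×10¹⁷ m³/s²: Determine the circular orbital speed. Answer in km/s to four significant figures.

v ≈ 18.75 km/s

r = 69910 + 290600 = 360510 km = 3.6051×10⁸ m.
For a circular orbit v = √(μ/r) = √(1.267×10¹⁷ / 3.605×10⁸) = √(3.514×10⁸) = 18750 m/s.
That is 18.75 km/s.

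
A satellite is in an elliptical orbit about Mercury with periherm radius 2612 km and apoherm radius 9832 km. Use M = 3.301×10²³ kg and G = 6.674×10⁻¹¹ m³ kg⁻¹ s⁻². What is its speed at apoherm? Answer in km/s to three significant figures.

μ = GM = 6.674×10⁻¹¹ × 3.301×10²³ = 2.203×10¹³ m³/s².
Semi-major axis a = (r_p + r_a)/2 = 6222.0 km = 6.222×10⁶ m.
Vis-viva: v² = μ(2/r − 1/a) = 2.203×10¹³ × (2.034×10⁻⁷ − 1.607×10⁻⁷) = 9.407×10⁵ m²/s².
v = 969.9 m/s = 0.9699 km/s.

v ≈ 0.97 km/s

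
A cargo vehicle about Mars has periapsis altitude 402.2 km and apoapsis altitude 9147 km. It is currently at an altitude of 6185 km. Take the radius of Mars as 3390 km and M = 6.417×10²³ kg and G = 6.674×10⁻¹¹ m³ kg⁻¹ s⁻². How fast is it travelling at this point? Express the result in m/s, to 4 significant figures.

μ = GM = 6.674×10⁻¹¹ × 6.417×10²³ = 4.283×10¹³ m³/s².
r_p = 3390 + 402.2 = 3792.2 km = 3.7922×10⁶ m.
r_a = 3390 + 9147 = 12537 km = 1.2537×10⁷ m.
r = 3390 + 6185 = 9575.0 km = 9.575×10⁶ m.
Semi-major axis a = (r_p + r_a)/2 = 8164.6 km = 8.165×10⁶ m.
Vis-viva: v² = μ(2/r − 1/a) = 4.283×10¹³ × (2.089×10⁻⁷ − 1.225×10⁻⁷) = 3.700×10⁶ m²/s².
v = 1924 m/s.

v ≈ 1924 m/s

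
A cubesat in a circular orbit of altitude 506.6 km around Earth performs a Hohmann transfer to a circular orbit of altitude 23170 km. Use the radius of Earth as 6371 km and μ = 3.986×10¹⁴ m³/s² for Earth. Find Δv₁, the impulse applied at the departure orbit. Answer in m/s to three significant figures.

r₁ = 6371 + 506.6 = 6877.6 km = 6.8776×10⁶ m.
r₂ = 6371 + 23170 = 29541 km = 2.9541×10⁷ m.
Transfer ellipse a_t = (r₁ + r₂)/2 = 1.821×10⁷ m.
At r₁: circular v_c1 = √(μ/r₁) = 7613 m/s; transfer-perigee v_p = √[μ(2/r₁ − 1/a_t)] = 9697 m/s.
Δv₁ = v_p − v_c1 = 2084 m/s.

Δv ≈ 2080 m/s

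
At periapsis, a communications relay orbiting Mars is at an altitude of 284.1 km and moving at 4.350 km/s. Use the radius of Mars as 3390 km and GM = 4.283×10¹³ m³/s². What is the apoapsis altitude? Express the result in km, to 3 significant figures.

apoapsis altitude ≈ 12400 km

r_p = 3390 + 284.1 = 3674.1 km = 3.674×10⁶ m.
Specific energy ε = v²/2 − μ/r = -2.196×10⁶ J/kg, so a = −μ/(2ε) = 9.752×10⁶ m.
The apsides satisfy r_p + r_a = 2a, so the apoapsis radius is 2a − r_p = 1.583×10⁷ m = 15829 km.
Apoapsis altitude = 15829 − 3390 = 12439 km.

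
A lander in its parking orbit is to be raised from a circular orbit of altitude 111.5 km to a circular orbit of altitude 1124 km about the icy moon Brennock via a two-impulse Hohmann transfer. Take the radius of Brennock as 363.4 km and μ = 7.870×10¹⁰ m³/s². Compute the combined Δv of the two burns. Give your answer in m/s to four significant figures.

Δv_total ≈ 164.1 m/s

r₁ = 363.4 + 111.5 = 474.90 km = 4.7490×10⁵ m.
r₂ = 363.4 + 1124 = 1487.4 km = 1.4874×10⁶ m.
Transfer ellipse a_t = (r₁ + r₂)/2 = 9.812×10⁵ m.
At r₁: circular v_c1 = √(μ/r₁) = 407.1 m/s; transfer-periapsis v_p = √[μ(2/r₁ − 1/a_t)] = 501.2 m/s.
Δv₁ = v_p − v_c1 = 94.14 m/s.
At r₂: circular v_c2 = √(μ/r₂) = 230.0 m/s; transfer-apoapsis v_a = √[μ(2/r₂ − 1/a_t)] = 160.0 m/s.
Δv₂ = v_c2 − v_a = 69.99 m/s.
Total Δv = Δv₁ + Δv₂ = 164.1 m/s.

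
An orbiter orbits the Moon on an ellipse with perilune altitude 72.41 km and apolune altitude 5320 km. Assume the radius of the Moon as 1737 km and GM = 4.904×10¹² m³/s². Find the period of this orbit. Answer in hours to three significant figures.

T ≈ 7.36 hours

r_p = 1737 + 72.41 = 1809.4 km = 1.8094×10⁶ m.
r_a = 1737 + 5320 = 7057.0 km = 7.0570×10⁶ m.
Semi-major axis a = (r_p + r_a)/2 = (1809.4 + 7057.0)/2 = 4433.2 km = 4.433×10⁶ m.
By Kepler's third law T = 2π√(a³/μ) = 2π × 4.215×10³ = 2.648×10⁴ s.
= 7.357 hours.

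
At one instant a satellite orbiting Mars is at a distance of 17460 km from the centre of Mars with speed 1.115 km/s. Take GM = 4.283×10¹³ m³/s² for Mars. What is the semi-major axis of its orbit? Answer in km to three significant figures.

r = 1.746×10⁷ m.
Specific orbital energy ε = v²/2 − μ/r = (1115)²/2 − 4.283×10¹³/1.746×10⁷ = -1.831×10⁶ J/kg.
Since ε = −μ/(2a), a = −μ/(2ε) = 1.169×10⁷ m = 11693 km.

a ≈ 11700 km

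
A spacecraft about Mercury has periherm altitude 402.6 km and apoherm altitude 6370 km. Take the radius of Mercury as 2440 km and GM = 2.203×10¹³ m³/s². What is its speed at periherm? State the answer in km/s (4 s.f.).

r_p = 2440 + 402.6 = 2842.6 km = 2.8426×10⁶ m.
r_a = 2440 + 6370 = 8810.0 km = 8.8100×10⁶ m.
Semi-major axis a = (r_p + r_a)/2 = 5826.3 km = 5.826×10⁶ m.
Vis-viva: v² = μ(2/r − 1/a) = 2.203×10¹³ × (7.036×10⁻⁷ − 1.716×10⁻⁷) = 1.172×10⁷ m²/s².
v = 3423 m/s = 3.423 km/s.

v ≈ 3.423 km/s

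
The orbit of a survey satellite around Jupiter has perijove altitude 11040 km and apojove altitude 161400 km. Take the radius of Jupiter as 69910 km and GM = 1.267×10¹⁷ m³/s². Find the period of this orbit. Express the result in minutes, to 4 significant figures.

T ≈ 573.9 minutes

r_p = 69910 + 11040 = 80950 km = 8.0950×10⁷ m.
r_a = 69910 + 161400 = 231310 km = 2.3131×10⁸ m.
Semi-major axis a = (r_p + r_a)/2 = (80950 + 2.3131×10⁵)/2 = 1.5613×10⁵ km = 1.561×10⁸ m.
By Kepler's third law T = 2π√(a³/μ) = 2π × 5.481×10³ = 3.444×10⁴ s.
= 573.9 minutes.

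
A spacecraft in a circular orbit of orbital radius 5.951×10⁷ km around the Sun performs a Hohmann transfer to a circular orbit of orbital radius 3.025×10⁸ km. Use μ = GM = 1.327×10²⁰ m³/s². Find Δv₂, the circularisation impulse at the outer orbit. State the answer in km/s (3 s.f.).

r₁ = 5.951×10⁷ km = 5.951×10¹⁰ m.
r₂ = 3.025×10⁸ km = 3.025×10¹¹ m.
Transfer ellipse a_t = (r₁ + r₂)/2 = 1.810×10¹¹ m.
At r₁: circular v_c1 = √(μ/r₁) = 47220 m/s; transfer-perihelion v_p = √[μ(2/r₁ − 1/a_t)] = 61050 m/s.
At r₂: circular v_c2 = √(μ/r₂) = 20940 m/s; transfer-aphelion v_a = √[μ(2/r₂ − 1/a_t)] = 12010 m/s.
Δv₂ = v_c2 − v_a = 8935 m/s.
= 8.935 km/s.

Δv ≈ 8.94 km/s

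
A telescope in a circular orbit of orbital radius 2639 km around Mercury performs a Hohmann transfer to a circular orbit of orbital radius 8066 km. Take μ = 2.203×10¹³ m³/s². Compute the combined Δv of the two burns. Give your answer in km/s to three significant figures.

Δv_total ≈ 1.15 km/s

r₁ = 2639 km = 2.639×10⁶ m.
r₂ = 8066 km = 8.066×10⁶ m.
Transfer ellipse a_t = (r₁ + r₂)/2 = 5.352×10⁶ m.
At r₁: circular v_c1 = √(μ/r₁) = 2889 m/s; transfer-periherm v_p = √[μ(2/r₁ − 1/a_t)] = 3547 m/s.
Δv₁ = v_p − v_c1 = 657.5 m/s.
At r₂: circular v_c2 = √(μ/r₂) = 1653 m/s; transfer-apoherm v_a = √[μ(2/r₂ − 1/a_t)] = 1160 m/s.
Δv₂ = v_c2 − v_a = 492.2 m/s.
Total Δv = Δv₁ + Δv₂ = 1150 m/s = 1.150 km/s.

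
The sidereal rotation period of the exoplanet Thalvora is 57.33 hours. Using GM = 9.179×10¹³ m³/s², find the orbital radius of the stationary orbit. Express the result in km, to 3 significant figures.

r_sync ≈ 46300 km

T = 57.33 hours = 2.064×10⁵ s.
A synchronous orbit has period T, so by Kepler's third law a = (μT²/4π²)^(1/3).
μT²/4π² = 9.179×10¹³ × (2.064×10⁵)² / 39.48 = 9.904×10²² m³.
a = 4.627×10⁷ m = 46267 km.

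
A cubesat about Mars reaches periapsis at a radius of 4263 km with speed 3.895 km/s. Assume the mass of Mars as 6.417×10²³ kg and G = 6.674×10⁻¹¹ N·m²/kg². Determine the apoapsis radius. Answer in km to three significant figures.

apoapsis radius ≈ 13100 km

μ = GM = 6.674×10⁻¹¹ × 6.417×10²³ = 4.283×10¹³ m³/s².
r_p = 4.263×10⁶ m.
Specific energy ε = v²/2 − μ/r = -2.461×10⁶ J/kg, so a = −μ/(2ε) = 8.702×10⁶ m.
The apsides satisfy r_p + r_a = 2a, so the apoapsis radius is 2a − r_p = 1.314×10⁷ m = 13141 km.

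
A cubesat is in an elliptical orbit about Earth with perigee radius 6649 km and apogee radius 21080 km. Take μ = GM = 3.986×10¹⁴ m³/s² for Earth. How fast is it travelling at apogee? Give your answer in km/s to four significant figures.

Semi-major axis a = (r_p + r_a)/2 = 13864 km = 1.386×10⁷ m.
Vis-viva: v² = μ(2/r − 1/a) = 3.986×10¹⁴ × (9.488×10⁻⁸ − 7.213×10⁻⁸) = 9.068×10⁶ m²/s².
v = 3011 m/s = 3.011 km/s.

v ≈ 3.011 km/s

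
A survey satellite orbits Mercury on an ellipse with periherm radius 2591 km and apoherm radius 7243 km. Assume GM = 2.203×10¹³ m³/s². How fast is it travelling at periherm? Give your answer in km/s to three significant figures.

Semi-major axis a = (r_p + r_a)/2 = 4917.0 km = 4.917×10⁶ m.
Vis-viva: v² = μ(2/r − 1/a) = 2.203×10¹³ × (7.719×10⁻⁷ − 2.034×10⁻⁷) = 1.252×10⁷ m²/s².
v = 3539 m/s = 3.539 km/s.

v ≈ 3.54 km/s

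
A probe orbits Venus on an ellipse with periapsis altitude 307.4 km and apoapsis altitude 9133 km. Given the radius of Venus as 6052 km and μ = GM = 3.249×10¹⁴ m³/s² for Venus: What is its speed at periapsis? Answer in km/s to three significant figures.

r_p = 6052 + 307.4 = 6359.4 km = 6.3594×10⁶ m.
r_a = 6052 + 9133 = 15185 km = 1.5185×10⁷ m.
Semi-major axis a = (r_p + r_a)/2 = 10772 km = 1.077×10⁷ m.
Vis-viva: v² = μ(2/r − 1/a) = 3.249×10¹⁴ × (3.145×10⁻⁷ − 9.283×10⁻⁸) = 7.202×10⁷ m²/s².
v = 8486 m/s = 8.486 km/s.

v ≈ 8.49 km/s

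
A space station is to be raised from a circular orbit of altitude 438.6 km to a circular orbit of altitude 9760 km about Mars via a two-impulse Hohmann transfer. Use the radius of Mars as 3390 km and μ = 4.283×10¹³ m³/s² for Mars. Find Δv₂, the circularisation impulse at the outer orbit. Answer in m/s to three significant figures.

r₁ = 3390 + 438.6 = 3828.6 km = 3.8286×10⁶ m.
r₂ = 3390 + 9760 = 13150 km = 1.3150×10⁷ m.
Transfer ellipse a_t = (r₁ + r₂)/2 = 8.489×10⁶ m.
At r₁: circular v_c1 = √(μ/r₁) = 3345 m/s; transfer-periapsis v_p = √[μ(2/r₁ − 1/a_t)] = 4163 m/s.
At r₂: circular v_c2 = √(μ/r₂) = 1805 m/s; transfer-apoapsis v_a = √[μ(2/r₂ − 1/a_t)] = 1212 m/s.
Δv₂ = v_c2 − v_a = 592.7 m/s.

Δv ≈ 593 m/s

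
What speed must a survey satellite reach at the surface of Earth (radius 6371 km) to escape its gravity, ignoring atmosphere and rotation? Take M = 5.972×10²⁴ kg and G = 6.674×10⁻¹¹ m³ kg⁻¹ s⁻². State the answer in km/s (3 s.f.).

v_esc ≈ 11.2 km/s

μ = GM = 6.674×10⁻¹¹ × 5.972×10²⁴ = 3.986×10¹⁴ m³/s².
r = R = 6.371×10⁶ m.
Escape speed v_esc = √(2μ/r) = √(2 × 3.986×10¹⁴ / 6.371×10⁶) = √(1.251×10⁸) = 11190 m/s.
= 11.19 km/s.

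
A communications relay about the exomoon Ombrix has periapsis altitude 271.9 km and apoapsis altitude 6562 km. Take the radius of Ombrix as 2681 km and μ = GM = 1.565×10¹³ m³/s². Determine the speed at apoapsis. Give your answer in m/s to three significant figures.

r_p = 2681 + 271.9 = 2952.9 km = 2.9529×10⁶ m.
r_a = 2681 + 6562 = 9243.0 km = 9.2430×10⁶ m.
Semi-major axis a = (r_p + r_a)/2 = 6097.9 km = 6.098×10⁶ m.
Vis-viva: v² = μ(2/r − 1/a) = 1.565×10¹³ × (2.164×10⁻⁷ − 1.640×10⁻⁷) = 8.199×10⁵ m²/s².
v = 905.5 m/s.

v ≈ 905 m/s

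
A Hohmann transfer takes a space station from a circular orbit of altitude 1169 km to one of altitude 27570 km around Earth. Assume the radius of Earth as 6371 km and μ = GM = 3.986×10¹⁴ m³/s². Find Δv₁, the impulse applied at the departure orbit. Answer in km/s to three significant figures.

r₁ = 6371 + 1169 = 7540.0 km = 7.5400×10⁶ m.
r₂ = 6371 + 27570 = 33941 km = 3.3941×10⁷ m.
Transfer ellipse a_t = (r₁ + r₂)/2 = 2.074×10⁷ m.
At r₁: circular v_c1 = √(μ/r₁) = 7271 m/s; transfer-perigee v_p = √[μ(2/r₁ − 1/a_t)] = 9301 m/s.
Δv₁ = v_p − v_c1 = 2030 m/s.
= 2.030 km/s.

Δv ≈ 2.03 km/s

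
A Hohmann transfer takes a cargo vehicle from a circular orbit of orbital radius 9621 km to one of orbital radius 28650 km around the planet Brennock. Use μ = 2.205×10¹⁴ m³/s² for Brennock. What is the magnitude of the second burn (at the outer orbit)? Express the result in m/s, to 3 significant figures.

r₁ = 9621 km = 9.621×10⁶ m.
r₂ = 28650 km = 2.865×10⁷ m.
Transfer ellipse a_t = (r₁ + r₂)/2 = 1.914×10⁷ m.
At r₁: circular v_c1 = √(μ/r₁) = 4787 m/s; transfer-periapsis v_p = √[μ(2/r₁ − 1/a_t)] = 5858 m/s.
At r₂: circular v_c2 = √(μ/r₂) = 2774 m/s; transfer-apoapsis v_a = √[μ(2/r₂ − 1/a_t)] = 1967 m/s.
Δv₂ = v_c2 − v_a = 807.1 m/s.

Δv ≈ 807 m/s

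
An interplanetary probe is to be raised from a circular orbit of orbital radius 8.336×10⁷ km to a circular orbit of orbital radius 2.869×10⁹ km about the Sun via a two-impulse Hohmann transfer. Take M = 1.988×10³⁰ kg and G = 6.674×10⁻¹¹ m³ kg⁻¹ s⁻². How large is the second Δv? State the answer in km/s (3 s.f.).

Δv ≈ 5.18 km/s

μ = GM = 6.674×10⁻¹¹ × 1.988×10³⁰ = 1.327×10²⁰ m³/s².
r₁ = 8.336×10⁷ km = 8.336×10¹⁰ m.
r₂ = 2.869×10⁹ km = 2.869×10¹² m.
Transfer ellipse a_t = (r₁ + r₂)/2 = 1.476×10¹² m.
At r₁: circular v_c1 = √(μ/r₁) = 39900 m/s; transfer-perihelion v_p = √[μ(2/r₁ − 1/a_t)] = 55620 m/s.
At r₂: circular v_c2 = √(μ/r₂) = 6800 m/s; transfer-aphelion v_a = √[μ(2/r₂ − 1/a_t)] = 1616 m/s.
Δv₂ = v_c2 − v_a = 5184 m/s.
= 5.184 km/s.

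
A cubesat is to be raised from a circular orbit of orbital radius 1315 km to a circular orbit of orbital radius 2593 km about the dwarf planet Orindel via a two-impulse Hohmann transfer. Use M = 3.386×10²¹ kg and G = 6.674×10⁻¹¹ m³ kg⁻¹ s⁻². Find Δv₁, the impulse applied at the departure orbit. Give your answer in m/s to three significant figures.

μ = GM = 6.674×10⁻¹¹ × 3.386×10²¹ = 2.260×10¹¹ m³/s².
r₁ = 1315 km = 1.315×10⁶ m.
r₂ = 2593 km = 2.593×10⁶ m.
Transfer ellipse a_t = (r₁ + r₂)/2 = 1.954×10⁶ m.
At r₁: circular v_c1 = √(μ/r₁) = 414.5 m/s; transfer-periapsis v_p = √[μ(2/r₁ − 1/a_t)] = 477.5 m/s.
Δv₁ = v_p − v_c1 = 63.00 m/s.

Δv ≈ 63.0 m/s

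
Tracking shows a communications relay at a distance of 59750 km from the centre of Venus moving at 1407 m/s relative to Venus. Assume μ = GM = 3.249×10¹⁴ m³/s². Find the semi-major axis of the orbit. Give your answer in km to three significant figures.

a ≈ 36500 km

r = 5.975×10⁷ m.
Vis-viva rearranged: 1/a = 2/r − v²/μ = 3.347×10⁻⁸ − 6.093×10⁻⁹ = 2.738×10⁻⁸ m⁻¹.
a = 3.652×10⁷ m = 36523 km.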